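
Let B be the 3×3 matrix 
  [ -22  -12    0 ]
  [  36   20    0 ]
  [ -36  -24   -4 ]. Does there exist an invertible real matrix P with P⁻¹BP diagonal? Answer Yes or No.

Characteristic polynomial: p(λ) = λ^3 + 6λ^2 - 32 = (λ - 2)(λ + 4)^2.
λ = -4 has algebraic multiplicity 2; rank(B + 4I) = 1, so geometric multiplicity = 2.
Every eigenvalue has geometric = algebraic multiplicity, so B is diagonalizable.

Yes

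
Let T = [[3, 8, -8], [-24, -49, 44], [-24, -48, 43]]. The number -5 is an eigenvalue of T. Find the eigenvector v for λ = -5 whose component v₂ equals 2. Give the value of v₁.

T + 5I = [[8, 8, -8], [-24, -44, 44], [-24, -48, 48]].
Solving (T + 5I)v = 0 gives the eigenspace spanned by (0, 2, 2).
With v₂ = 2, v = (0, 2, 2), so v₁ = 0.

0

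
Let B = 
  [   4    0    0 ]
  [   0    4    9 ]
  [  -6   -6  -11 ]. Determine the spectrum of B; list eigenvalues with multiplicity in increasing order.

-5, -2, 4

Characteristic polynomial: p(t) = t^3 + 3t^2 - 18t - 40 = (t - 4)(t + 2)(t + 5).
Roots (with multiplicity): -5, -2, 4.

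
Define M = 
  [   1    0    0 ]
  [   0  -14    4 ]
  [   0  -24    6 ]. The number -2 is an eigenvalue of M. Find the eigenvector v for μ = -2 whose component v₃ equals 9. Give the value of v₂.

M + 2I = [[3, 0, 0], [0, -12, 4], [0, -24, 8]].
Solving (M + 2I)v = 0 gives the eigenspace spanned by (0, 3, 9).
With v₃ = 9, v = (0, 3, 9), so v₂ = 3.

3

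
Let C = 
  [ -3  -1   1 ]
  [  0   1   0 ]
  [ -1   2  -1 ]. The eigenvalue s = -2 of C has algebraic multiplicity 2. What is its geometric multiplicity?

C + 2I = [[-1, -1, 1], [0, 3, 0], [-1, 2, 1]].
This matrix has rank 2, so its null space has dimension 3 − 2 = 1.

1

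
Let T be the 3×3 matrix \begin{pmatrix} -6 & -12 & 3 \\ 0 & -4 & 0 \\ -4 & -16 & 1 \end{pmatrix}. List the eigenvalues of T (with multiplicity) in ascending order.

-4, -3, -2

Characteristic polynomial: p(μ) = μ^3 + 9μ^2 + 26μ + 24 = (μ + 2)(μ + 3)(μ + 4).
Roots (with multiplicity): -4, -3, -2.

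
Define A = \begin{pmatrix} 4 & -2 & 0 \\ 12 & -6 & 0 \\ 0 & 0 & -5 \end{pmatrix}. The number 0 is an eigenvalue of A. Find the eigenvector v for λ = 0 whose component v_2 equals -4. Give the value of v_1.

A = [[4, -2, 0], [12, -6, 0], [0, 0, -5]].
Solving (A)v = 0 gives the eigenspace spanned by (-2, -4, 0).
With v_2 = -4, v = (-2, -4, 0), so v_1 = -2.

-2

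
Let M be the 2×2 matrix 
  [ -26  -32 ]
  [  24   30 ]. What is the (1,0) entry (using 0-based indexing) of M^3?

672

Characteristic polynomial: s^2 - 4s - 12 = (s - 6)(s + 2), so the eigenvalues are -2, 6.
s=6: eigenvector (-1, 1).
s=-2: eigenvector (4, -3).
P = [[-1, 4], [1, -3]], D = diag(6, -2), P⁻¹ = [[3, 4], [1, 1]].
M³ = P·diag(216, -8)·P⁻¹ = [[-680, -896], [672, 888]].
The requested entry is 672.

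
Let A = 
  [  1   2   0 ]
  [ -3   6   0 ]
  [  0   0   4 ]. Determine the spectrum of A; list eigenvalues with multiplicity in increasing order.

3, 4, 4

Characteristic polynomial: p(t) = t^3 - 11t^2 + 40t - 48 = (t - 4)^2(t - 3).
Roots (with multiplicity): 3, 4, 4.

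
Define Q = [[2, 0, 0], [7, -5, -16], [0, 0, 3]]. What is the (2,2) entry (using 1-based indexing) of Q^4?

625

Characteristic polynomial: λ^3 - 19λ + 30 = (λ - 3)(λ - 2)(λ + 5), so the eigenvalues are -5, 2, 3.
λ=2: eigenvector (1, 1, 0).
λ=-5: eigenvector (0, 1, 0).
λ=3: eigenvector (0, -2, 1).
P = [[1, 0, 0], [1, 1, -2], [0, 0, 1]], D = diag(2, -5, 3), P⁻¹ = [[1, 0, 0], [-1, 1, 2], [0, 0, 1]].
Q⁴ = P·diag(16, 625, 81)·P⁻¹ = [[16, 0, 0], [-609, 625, 1088], [0, 0, 81]].
The requested entry is 625.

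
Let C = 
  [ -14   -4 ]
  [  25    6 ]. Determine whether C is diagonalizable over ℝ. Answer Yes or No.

Characteristic polynomial: p(r) = r^2 + 8r + 16 = (r + 4)^2.
r = -4 has algebraic multiplicity 2; rank(C + 4I) = 1, so geometric multiplicity = 1.
Geometric multiplicity < algebraic multiplicity, so C is not diagonalizable.

No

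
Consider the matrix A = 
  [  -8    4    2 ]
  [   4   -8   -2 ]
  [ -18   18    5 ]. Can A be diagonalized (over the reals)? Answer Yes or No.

Yes

Characteristic polynomial: p(s) = s^3 + 11s^2 + 40s + 48 = (s + 3)(s + 4)^2.
s = -4 has algebraic multiplicity 2; rank(A + 4I) = 1, so geometric multiplicity = 2.
Every eigenvalue has geometric = algebraic multiplicity, so A is diagonalizable.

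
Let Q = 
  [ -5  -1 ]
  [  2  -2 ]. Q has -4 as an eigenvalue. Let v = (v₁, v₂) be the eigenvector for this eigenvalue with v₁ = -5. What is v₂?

5

Q + 4I = [[-1, -1], [2, 2]].
Solving (Q + 4I)v = 0 gives the eigenspace spanned by (-5, 5).
With v₁ = -5, v = (-5, 5), so v₂ = 5.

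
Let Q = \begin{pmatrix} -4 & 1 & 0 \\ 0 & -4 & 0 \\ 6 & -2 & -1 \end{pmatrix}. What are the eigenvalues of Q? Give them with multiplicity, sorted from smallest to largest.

Characteristic polynomial: p(s) = s^3 + 9s^2 + 24s + 16 = (s + 1)(s + 4)^2.
Roots (with multiplicity): -4, -4, -1.

-4, -4, -1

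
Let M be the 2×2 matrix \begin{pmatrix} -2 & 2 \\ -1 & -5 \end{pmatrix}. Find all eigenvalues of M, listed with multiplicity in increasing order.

-4, -3

Characteristic polynomial: p(λ) = λ^2 + 7λ + 12 = (λ + 3)(λ + 4).
Roots (with multiplicity): -4, -3.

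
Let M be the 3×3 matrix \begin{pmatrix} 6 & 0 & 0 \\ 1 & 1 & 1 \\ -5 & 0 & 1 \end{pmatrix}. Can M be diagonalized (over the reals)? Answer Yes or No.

Characteristic polynomial: p(s) = s^3 - 8s^2 + 13s - 6 = (s - 6)(s - 1)^2.
s = 1 has algebraic multiplicity 2; rank(M − 1I) = 2, so geometric multiplicity = 1.
Geometric multiplicity < algebraic multiplicity, so M is not diagonalizable.

No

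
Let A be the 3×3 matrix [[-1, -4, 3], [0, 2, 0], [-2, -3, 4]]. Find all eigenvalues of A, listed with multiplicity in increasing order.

1, 2, 2

Characteristic polynomial: p(λ) = λ^3 - 5λ^2 + 8λ - 4 = (λ - 2)^2(λ - 1).
Roots (with multiplicity): 1, 2, 2.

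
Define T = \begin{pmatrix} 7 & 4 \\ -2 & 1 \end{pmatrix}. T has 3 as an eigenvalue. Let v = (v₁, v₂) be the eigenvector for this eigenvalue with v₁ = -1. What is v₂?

1

T − 3I = [[4, 4], [-2, -2]].
Solving (T − 3I)v = 0 gives the eigenspace spanned by (-1, 1).
With v₁ = -1, v = (-1, 1), so v₂ = 1.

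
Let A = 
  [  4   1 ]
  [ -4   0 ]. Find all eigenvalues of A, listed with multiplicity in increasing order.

2, 2

Characteristic polynomial: p(μ) = μ^2 - 4μ + 4 = (μ - 2)^2.
Roots (with multiplicity): 2, 2.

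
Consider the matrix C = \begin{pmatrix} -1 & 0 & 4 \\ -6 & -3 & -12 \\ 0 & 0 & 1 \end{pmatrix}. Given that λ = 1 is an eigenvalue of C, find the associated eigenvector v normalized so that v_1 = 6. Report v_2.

C − 1I = [[-2, 0, 4], [-6, -4, -12], [0, 0, 0]].
Solving (C − 1I)v = 0 gives the eigenspace spanned by (6, -18, 3).
With v_1 = 6, v = (6, -18, 3), so v_2 = -18.

-18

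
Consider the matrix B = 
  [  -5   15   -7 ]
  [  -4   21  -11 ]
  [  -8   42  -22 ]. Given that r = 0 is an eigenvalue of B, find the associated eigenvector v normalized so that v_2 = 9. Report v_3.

15

B = [[-5, 15, -7], [-4, 21, -11], [-8, 42, -22]].
Solving (B)v = 0 gives the eigenspace spanned by (6, 9, 15).
With v_2 = 9, v = (6, 9, 15), so v_3 = 15.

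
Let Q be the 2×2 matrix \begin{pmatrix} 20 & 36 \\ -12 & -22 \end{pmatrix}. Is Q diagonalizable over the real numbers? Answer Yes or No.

Characteristic polynomial: p(r) = r^2 + 2r - 8 = (r - 2)(r + 4).
All 2 eigenvalues are distinct, so Q is diagonalizable.

Yes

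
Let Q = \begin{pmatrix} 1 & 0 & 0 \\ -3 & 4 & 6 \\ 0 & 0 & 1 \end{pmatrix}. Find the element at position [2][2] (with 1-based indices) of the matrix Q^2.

Characteristic polynomial: λ^3 - 6λ^2 + 9λ - 4 = (λ - 4)(λ - 1)^2, so the eigenvalues are 1, 1, 4.
λ=1: eigenvector (1, 1, 0).
λ=4: eigenvector (0, -1, 0).
λ=1: eigenvector (0, -2, 1).
P = [[1, 0, 0], [1, -1, -2], [0, 0, 1]], D = diag(1, 4, 1), P⁻¹ = [[1, 0, 0], [1, -1, -2], [0, 0, 1]].
Q² = P·diag(1, 16, 1)·P⁻¹ = [[1, 0, 0], [-15, 16, 30], [0, 0, 1]].
The requested entry is 16.

16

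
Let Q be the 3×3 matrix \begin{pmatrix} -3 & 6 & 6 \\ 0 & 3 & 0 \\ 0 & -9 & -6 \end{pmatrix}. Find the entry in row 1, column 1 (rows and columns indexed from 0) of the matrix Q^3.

Characteristic polynomial: r^3 + 6r^2 - 9r - 54 = (r - 3)(r + 3)(r + 6), so the eigenvalues are -6, -3, 3.
r=-3: eigenvector (1, 0, 0).
r=-6: eigenvector (-2, 0, 1).
r=3: eigenvector (0, 1, -1).
P = [[1, -2, 0], [0, 0, 1], [0, 1, -1]], D = diag(-3, -6, 3), P⁻¹ = [[1, 2, 2], [0, 1, 1], [0, 1, 0]].
Q³ = P·diag(-27, -216, 27)·P⁻¹ = [[-27, 378, 378], [0, 27, 0], [0, -243, -216]].
The requested entry is 27.

27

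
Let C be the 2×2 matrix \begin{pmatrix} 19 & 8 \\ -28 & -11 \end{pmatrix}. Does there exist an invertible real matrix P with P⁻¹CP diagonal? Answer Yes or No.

Yes

Characteristic polynomial: p(s) = s^2 - 8s + 15 = (s - 5)(s - 3).
All 2 eigenvalues are distinct, so C is diagonalizable.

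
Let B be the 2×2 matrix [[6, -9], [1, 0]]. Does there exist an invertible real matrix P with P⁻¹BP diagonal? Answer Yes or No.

No

Characteristic polynomial: p(λ) = λ^2 - 6λ + 9 = (λ - 3)^2.
λ = 3 has algebraic multiplicity 2; rank(B − 3I) = 1, so geometric multiplicity = 1.
Geometric multiplicity < algebraic multiplicity, so B is not diagonalizable.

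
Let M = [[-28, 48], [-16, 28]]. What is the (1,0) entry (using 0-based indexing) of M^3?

Characteristic polynomial: μ^2 - 16 = (μ - 4)(μ + 4), so the eigenvalues are -4, 4.
μ=4: eigenvector (-3, -2).
μ=-4: eigenvector (2, 1).
P = [[-3, 2], [-2, 1]], D = diag(4, -4), P⁻¹ = [[1, -2], [2, -3]].
M³ = P·diag(64, -64)·P⁻¹ = [[-448, 768], [-256, 448]].
The requested entry is -256.

-256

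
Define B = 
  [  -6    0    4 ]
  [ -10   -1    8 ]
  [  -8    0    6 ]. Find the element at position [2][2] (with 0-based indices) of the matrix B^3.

Characteristic polynomial: μ^3 + μ^2 - 4μ - 4 = (μ - 2)(μ + 1)(μ + 2), so the eigenvalues are -2, -1, 2.
μ=-1: eigenvector (0, 1, 0).
μ=2: eigenvector (-1, -2, -2).
μ=-2: eigenvector (1, 2, 1).
P = [[0, -1, 1], [1, -2, 2], [0, -2, 1]], D = diag(-1, 2, -2), P⁻¹ = [[-2, 1, 0], [1, 0, -1], [2, 0, -1]].
B³ = P·diag(-1, 8, -8)·P⁻¹ = [[-24, 0, 16], [-46, -1, 32], [-32, 0, 24]].
The requested entry is 24.

24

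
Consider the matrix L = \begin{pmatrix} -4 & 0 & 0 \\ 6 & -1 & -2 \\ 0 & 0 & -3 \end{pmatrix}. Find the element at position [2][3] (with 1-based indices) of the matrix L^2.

8

Characteristic polynomial: r^3 + 8r^2 + 19r + 12 = (r + 1)(r + 3)(r + 4), so the eigenvalues are -4, -3, -1.
r=-4: eigenvector (1, -2, 0).
r=-3: eigenvector (0, -1, -1).
r=-1: eigenvector (0, -1, 0).
P = [[1, 0, 0], [-2, -1, -1], [0, -1, 0]], D = diag(-4, -3, -1), P⁻¹ = [[1, 0, 0], [0, 0, -1], [-2, -1, 1]].
L² = P·diag(16, 9, 1)·P⁻¹ = [[16, 0, 0], [-30, 1, 8], [0, 0, 9]].
The requested entry is 8.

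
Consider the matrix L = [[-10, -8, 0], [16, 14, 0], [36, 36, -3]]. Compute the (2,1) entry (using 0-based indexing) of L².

108

Characteristic polynomial: r^3 - r^2 - 24r - 36 = (r - 6)(r + 2)(r + 3), so the eigenvalues are -3, -2, 6.
r=-3: eigenvector (0, 0, 1).
r=6: eigenvector (-1, 2, 4).
r=-2: eigenvector (1, -1, 0).
P = [[0, -1, 1], [0, 2, -1], [1, 4, 0]], D = diag(-3, 6, -2), P⁻¹ = [[-4, -4, 1], [1, 1, 0], [2, 1, 0]].
L² = P·diag(9, 36, 4)·P⁻¹ = [[-28, -32, 0], [64, 68, 0], [108, 108, 9]].
The requested entry is 108.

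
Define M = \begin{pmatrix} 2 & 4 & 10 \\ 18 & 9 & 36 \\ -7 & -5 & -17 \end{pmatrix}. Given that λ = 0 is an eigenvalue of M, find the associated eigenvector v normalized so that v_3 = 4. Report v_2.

-8

M = [[2, 4, 10], [18, 9, 36], [-7, -5, -17]].
Solving (M)v = 0 gives the eigenspace spanned by (-4, -8, 4).
With v_3 = 4, v = (-4, -8, 4), so v_2 = -8.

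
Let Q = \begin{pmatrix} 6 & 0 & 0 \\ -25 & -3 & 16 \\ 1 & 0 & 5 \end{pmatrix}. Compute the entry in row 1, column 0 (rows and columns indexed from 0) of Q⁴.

-2303

Characteristic polynomial: r^3 - 8r^2 - 3r + 90 = (r - 6)(r - 5)(r + 3), so the eigenvalues are -3, 5, 6.
r=6: eigenvector (1, -1, 1).
r=-3: eigenvector (0, 1, 0).
r=5: eigenvector (0, 2, 1).
P = [[1, 0, 0], [-1, 1, 2], [1, 0, 1]], D = diag(6, -3, 5), P⁻¹ = [[1, 0, 0], [3, 1, -2], [-1, 0, 1]].
Q⁴ = P·diag(1296, 81, 625)·P⁻¹ = [[1296, 0, 0], [-2303, 81, 1088], [671, 0, 625]].
The requested entry is -2303.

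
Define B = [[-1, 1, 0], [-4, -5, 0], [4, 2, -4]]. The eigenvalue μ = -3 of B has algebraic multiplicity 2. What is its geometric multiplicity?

B + 3I = [[2, 1, 0], [-4, -2, 0], [4, 2, -1]].
This matrix has rank 2, so its null space has dimension 3 − 2 = 1.

1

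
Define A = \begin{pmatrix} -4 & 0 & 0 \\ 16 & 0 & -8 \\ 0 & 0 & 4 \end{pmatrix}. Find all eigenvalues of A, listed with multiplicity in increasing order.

-4, 0, 4

Characteristic polynomial: p(r) = r^3 - 16r = r(r - 4)(r + 4).
Roots (with multiplicity): -4, 0, 4.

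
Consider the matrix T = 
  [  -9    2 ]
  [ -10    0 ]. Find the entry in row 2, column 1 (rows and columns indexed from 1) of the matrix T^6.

115290

Characteristic polynomial: r^2 + 9r + 20 = (r + 4)(r + 5), so the eigenvalues are -5, -4.
r=-4: eigenvector (2, 5).
r=-5: eigenvector (1, 2).
P = [[2, 1], [5, 2]], D = diag(-4, -5), P⁻¹ = [[-2, 1], [5, -2]].
T⁶ = P·diag(4096, 15625)·P⁻¹ = [[61741, -23058], [115290, -42020]].
The requested entry is 115290.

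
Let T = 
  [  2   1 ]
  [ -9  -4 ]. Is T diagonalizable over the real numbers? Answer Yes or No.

Characteristic polynomial: p(μ) = μ^2 + 2μ + 1 = (μ + 1)^2.
μ = -1 has algebraic multiplicity 2; rank(T + 1I) = 1, so geometric multiplicity = 1.
Geometric multiplicity < algebraic multiplicity, so T is not diagonalizable.

No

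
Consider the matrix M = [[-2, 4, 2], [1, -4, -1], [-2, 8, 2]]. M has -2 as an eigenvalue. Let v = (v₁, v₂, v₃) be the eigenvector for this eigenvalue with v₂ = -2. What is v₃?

M + 2I = [[0, 4, 2], [1, -2, -1], [-2, 8, 4]].
Solving (M + 2I)v = 0 gives the eigenspace spanned by (0, -2, 4).
With v₂ = -2, v = (0, -2, 4), so v₃ = 4.

4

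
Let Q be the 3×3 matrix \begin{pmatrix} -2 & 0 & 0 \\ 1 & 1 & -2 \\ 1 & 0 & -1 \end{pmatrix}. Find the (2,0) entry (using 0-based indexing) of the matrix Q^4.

-15

Characteristic polynomial: λ^3 + 2λ^2 - λ - 2 = (λ - 1)(λ + 1)(λ + 2), so the eigenvalues are -2, -1, 1.
λ=-2: eigenvector (1, -1, -1).
λ=1: eigenvector (0, 1, 0).
λ=-1: eigenvector (0, 1, 1).
P = [[1, 0, 0], [-1, 1, 1], [-1, 0, 1]], D = diag(-2, 1, -1), P⁻¹ = [[1, 0, 0], [0, 1, -1], [1, 0, 1]].
Q⁴ = P·diag(16, 1, 1)·P⁻¹ = [[16, 0, 0], [-15, 1, 0], [-15, 0, 1]].
The requested entry is -15.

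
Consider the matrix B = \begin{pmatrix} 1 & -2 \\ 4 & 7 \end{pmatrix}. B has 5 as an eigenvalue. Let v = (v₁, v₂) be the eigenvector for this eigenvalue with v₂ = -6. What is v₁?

B − 5I = [[-4, -2], [4, 2]].
Solving (B − 5I)v = 0 gives the eigenspace spanned by (3, -6).
With v₂ = -6, v = (3, -6), so v₁ = 3.

3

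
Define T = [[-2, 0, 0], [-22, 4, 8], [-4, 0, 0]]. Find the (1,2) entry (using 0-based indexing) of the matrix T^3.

128

Characteristic polynomial: s^3 - 2s^2 - 8s = s(s - 4)(s + 2), so the eigenvalues are -2, 0, 4.
s=-2: eigenvector (1, 1, 2).
s=4: eigenvector (0, 1, 0).
s=0: eigenvector (0, -2, 1).
P = [[1, 0, 0], [1, 1, -2], [2, 0, 1]], D = diag(-2, 4, 0), P⁻¹ = [[1, 0, 0], [-5, 1, 2], [-2, 0, 1]].
T³ = P·diag(-8, 64, 0)·P⁻¹ = [[-8, 0, 0], [-328, 64, 128], [-16, 0, 0]].
The requested entry is 128.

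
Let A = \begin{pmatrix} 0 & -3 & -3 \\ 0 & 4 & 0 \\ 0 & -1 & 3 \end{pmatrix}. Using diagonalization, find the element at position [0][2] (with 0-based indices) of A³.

-27

Characteristic polynomial: t^3 - 7t^2 + 12t = t(t - 4)(t - 3), so the eigenvalues are 0, 3, 4.
t=0: eigenvector (1, 0, 0).
t=3: eigenvector (-1, 0, 1).
t=4: eigenvector (0, 1, -1).
P = [[1, -1, 0], [0, 0, 1], [0, 1, -1]], D = diag(0, 3, 4), P⁻¹ = [[1, 1, 1], [0, 1, 1], [0, 1, 0]].
A³ = P·diag(0, 27, 64)·P⁻¹ = [[0, -27, -27], [0, 64, 0], [0, -37, 27]].
The requested entry is -27.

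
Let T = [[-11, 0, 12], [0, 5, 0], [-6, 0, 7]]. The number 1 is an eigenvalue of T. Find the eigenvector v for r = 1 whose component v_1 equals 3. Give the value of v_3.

3

T − 1I = [[-12, 0, 12], [0, 4, 0], [-6, 0, 6]].
Solving (T − 1I)v = 0 gives the eigenspace spanned by (3, 0, 3).
With v_1 = 3, v = (3, 0, 3), so v_3 = 3.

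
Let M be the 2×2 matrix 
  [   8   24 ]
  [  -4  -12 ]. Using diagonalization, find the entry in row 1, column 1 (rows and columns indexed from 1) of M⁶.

Characteristic polynomial: r^2 + 4r = r(r + 4), so the eigenvalues are -4, 0.
r=-4: eigenvector (-2, 1).
r=0: eigenvector (3, -1).
P = [[-2, 3], [1, -1]], D = diag(-4, 0), P⁻¹ = [[1, 3], [1, 2]].
M⁶ = P·diag(4096, 0)·P⁻¹ = [[-8192, -24576], [4096, 12288]].
The requested entry is -8192.

-8192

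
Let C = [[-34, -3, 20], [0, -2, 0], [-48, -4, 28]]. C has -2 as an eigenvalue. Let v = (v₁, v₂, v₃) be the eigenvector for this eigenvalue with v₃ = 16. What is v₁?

C + 2I = [[-32, -3, 20], [0, 0, 0], [-48, -4, 30]].
Solving (C + 2I)v = 0 gives the eigenspace spanned by (10, 0, 16).
With v₃ = 16, v = (10, 0, 16), so v₁ = 10.

10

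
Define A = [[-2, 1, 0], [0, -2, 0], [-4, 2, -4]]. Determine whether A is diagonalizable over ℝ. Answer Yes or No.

Characteristic polynomial: p(t) = t^3 + 8t^2 + 20t + 16 = (t + 2)^2(t + 4).
t = -2 has algebraic multiplicity 2; rank(A + 2I) = 2, so geometric multiplicity = 1.
Geometric multiplicity < algebraic multiplicity, so A is not diagonalizable.

No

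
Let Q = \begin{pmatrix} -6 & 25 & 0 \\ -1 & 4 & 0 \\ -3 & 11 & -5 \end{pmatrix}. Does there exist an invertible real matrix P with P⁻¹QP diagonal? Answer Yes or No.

Characteristic polynomial: p(μ) = μ^3 + 7μ^2 + 11μ + 5 = (μ + 1)^2(μ + 5).
μ = -1 has algebraic multiplicity 2; rank(Q + 1I) = 2, so geometric multiplicity = 1.
Geometric multiplicity < algebraic multiplicity, so Q is not diagonalizable.

No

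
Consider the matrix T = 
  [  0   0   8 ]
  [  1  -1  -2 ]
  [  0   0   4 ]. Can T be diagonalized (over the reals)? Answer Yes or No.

Yes

Characteristic polynomial: p(μ) = μ^3 - 3μ^2 - 4μ = μ(μ - 4)(μ + 1).
All 3 eigenvalues are distinct, so T is diagonalizable.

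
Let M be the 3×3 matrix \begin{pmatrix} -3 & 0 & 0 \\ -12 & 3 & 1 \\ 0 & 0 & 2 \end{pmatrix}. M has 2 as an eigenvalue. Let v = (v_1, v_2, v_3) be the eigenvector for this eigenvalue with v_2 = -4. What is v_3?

M − 2I = [[-5, 0, 0], [-12, 1, 1], [0, 0, 0]].
Solving (M − 2I)v = 0 gives the eigenspace spanned by (0, -4, 4).
With v_2 = -4, v = (0, -4, 4), so v_3 = 4.

4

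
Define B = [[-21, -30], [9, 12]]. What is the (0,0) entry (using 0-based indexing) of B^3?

-1161

Characteristic polynomial: r^2 + 9r + 18 = (r + 3)(r + 6), so the eigenvalues are -6, -3.
r=-3: eigenvector (-5, 3).
r=-6: eigenvector (-2, 1).
P = [[-5, -2], [3, 1]], D = diag(-3, -6), P⁻¹ = [[1, 2], [-3, -5]].
B³ = P·diag(-27, -216)·P⁻¹ = [[-1161, -1890], [567, 918]].
The requested entry is -1161.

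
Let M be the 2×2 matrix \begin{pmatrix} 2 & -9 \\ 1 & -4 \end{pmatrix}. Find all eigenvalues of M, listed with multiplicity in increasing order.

Characteristic polynomial: p(s) = s^2 + 2s + 1 = (s + 1)^2.
Roots (with multiplicity): -1, -1.

-1, -1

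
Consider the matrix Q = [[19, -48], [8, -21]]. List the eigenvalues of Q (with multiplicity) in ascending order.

-5, 3

Characteristic polynomial: p(s) = s^2 + 2s - 15 = (s - 3)(s + 5).
Roots (with multiplicity): -5, 3.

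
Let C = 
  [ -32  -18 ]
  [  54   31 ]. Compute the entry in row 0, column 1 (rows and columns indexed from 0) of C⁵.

-8298

Characteristic polynomial: t^2 + t - 20 = (t - 4)(t + 5), so the eigenvalues are -5, 4.
t=4: eigenvector (1, -2).
t=-5: eigenvector (2, -3).
P = [[1, 2], [-2, -3]], D = diag(4, -5), P⁻¹ = [[-3, -2], [2, 1]].
C⁵ = P·diag(1024, -3125)·P⁻¹ = [[-15572, -8298], [24894, 13471]].
The requested entry is -8298.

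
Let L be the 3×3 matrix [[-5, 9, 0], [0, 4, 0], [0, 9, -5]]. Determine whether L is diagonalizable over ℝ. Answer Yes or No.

Characteristic polynomial: p(s) = s^3 + 6s^2 - 15s - 100 = (s - 4)(s + 5)^2.
s = -5 has algebraic multiplicity 2; rank(L + 5I) = 1, so geometric multiplicity = 2.
Every eigenvalue has geometric = algebraic multiplicity, so L is diagonalizable.

Yes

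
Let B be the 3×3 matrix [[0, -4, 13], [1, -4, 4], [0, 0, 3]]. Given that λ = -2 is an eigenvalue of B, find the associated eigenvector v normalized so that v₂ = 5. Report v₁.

10

B + 2I = [[2, -4, 13], [1, -2, 4], [0, 0, 5]].
Solving (B + 2I)v = 0 gives the eigenspace spanned by (10, 5, 0).
With v₂ = 5, v = (10, 5, 0), so v₁ = 10.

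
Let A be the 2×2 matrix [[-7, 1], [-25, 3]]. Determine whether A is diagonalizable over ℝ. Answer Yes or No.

Characteristic polynomial: p(r) = r^2 + 4r + 4 = (r + 2)^2.
r = -2 has algebraic multiplicity 2; rank(A + 2I) = 1, so geometric multiplicity = 1.
Geometric multiplicity < algebraic multiplicity, so A is not diagonalizable.

No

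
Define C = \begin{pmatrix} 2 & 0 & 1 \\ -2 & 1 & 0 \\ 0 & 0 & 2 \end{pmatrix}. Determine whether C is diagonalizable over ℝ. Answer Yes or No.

No

Characteristic polynomial: p(t) = t^3 - 5t^2 + 8t - 4 = (t - 2)^2(t - 1).
t = 2 has algebraic multiplicity 2; rank(C − 2I) = 2, so geometric multiplicity = 1.
Geometric multiplicity < algebraic multiplicity, so C is not diagonalizable.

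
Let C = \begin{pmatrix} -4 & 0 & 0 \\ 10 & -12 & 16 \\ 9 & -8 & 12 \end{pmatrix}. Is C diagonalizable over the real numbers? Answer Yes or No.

No

Characteristic polynomial: p(μ) = μ^3 + 4μ^2 - 16μ - 64 = (μ - 4)(μ + 4)^2.
μ = -4 has algebraic multiplicity 2; rank(C + 4I) = 2, so geometric multiplicity = 1.
Geometric multiplicity < algebraic multiplicity, so C is not diagonalizable.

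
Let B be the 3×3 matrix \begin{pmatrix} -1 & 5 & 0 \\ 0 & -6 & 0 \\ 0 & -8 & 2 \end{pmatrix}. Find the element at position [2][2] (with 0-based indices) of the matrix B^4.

16

Characteristic polynomial: s^3 + 5s^2 - 8s - 12 = (s - 2)(s + 1)(s + 6), so the eigenvalues are -6, -1, 2.
s=2: eigenvector (0, 0, 1).
s=-1: eigenvector (1, 0, 0).
s=-6: eigenvector (1, -1, -1).
P = [[0, 1, 1], [0, 0, -1], [1, 0, -1]], D = diag(2, -1, -6), P⁻¹ = [[0, -1, 1], [1, 1, 0], [0, -1, 0]].
B⁴ = P·diag(16, 1, 1296)·P⁻¹ = [[1, -1295, 0], [0, 1296, 0], [0, 1280, 16]].
The requested entry is 16.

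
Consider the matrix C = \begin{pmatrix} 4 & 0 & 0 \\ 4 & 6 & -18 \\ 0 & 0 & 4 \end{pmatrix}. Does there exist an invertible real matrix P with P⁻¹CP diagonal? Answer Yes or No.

Yes

Characteristic polynomial: p(s) = s^3 - 14s^2 + 64s - 96 = (s - 6)(s - 4)^2.
s = 4 has algebraic multiplicity 2; rank(C − 4I) = 1, so geometric multiplicity = 2.
Every eigenvalue has geometric = algebraic multiplicity, so C is diagonalizable.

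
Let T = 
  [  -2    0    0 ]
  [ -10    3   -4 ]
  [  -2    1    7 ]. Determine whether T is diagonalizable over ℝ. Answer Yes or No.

No

Characteristic polynomial: p(λ) = λ^3 - 8λ^2 + 5λ + 50 = (λ - 5)^2(λ + 2).
λ = 5 has algebraic multiplicity 2; rank(T − 5I) = 2, so geometric multiplicity = 1.
Geometric multiplicity < algebraic multiplicity, so T is not diagonalizable.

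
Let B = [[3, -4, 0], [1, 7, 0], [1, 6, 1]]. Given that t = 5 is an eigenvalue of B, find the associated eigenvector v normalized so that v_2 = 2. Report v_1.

B − 5I = [[-2, -4, 0], [1, 2, 0], [1, 6, -4]].
Solving (B − 5I)v = 0 gives the eigenspace spanned by (-4, 2, 2).
With v_2 = 2, v = (-4, 2, 2), so v_1 = -4.

-4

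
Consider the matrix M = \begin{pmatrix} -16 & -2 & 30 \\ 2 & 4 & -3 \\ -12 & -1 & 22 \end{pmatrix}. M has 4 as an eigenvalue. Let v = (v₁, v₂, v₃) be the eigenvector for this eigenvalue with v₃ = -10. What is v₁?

M − 4I = [[-20, -2, 30], [2, 0, -3], [-12, -1, 18]].
Solving (M − 4I)v = 0 gives the eigenspace spanned by (-15, 0, -10).
With v₃ = -10, v = (-15, 0, -10), so v₁ = -15.

-15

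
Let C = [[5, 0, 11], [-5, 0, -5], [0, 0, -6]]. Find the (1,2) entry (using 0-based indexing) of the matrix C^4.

Characteristic polynomial: μ^3 + μ^2 - 30μ = μ(μ - 5)(μ + 6), so the eigenvalues are -6, 0, 5.
μ=-6: eigenvector (-1, 0, 1).
μ=0: eigenvector (0, 1, 0).
μ=5: eigenvector (1, -1, 0).
P = [[-1, 0, 1], [0, 1, -1], [1, 0, 0]], D = diag(-6, 0, 5), P⁻¹ = [[0, 0, 1], [1, 1, 1], [1, 0, 1]].
C⁴ = P·diag(1296, 0, 625)·P⁻¹ = [[625, 0, -671], [-625, 0, -625], [0, 0, 1296]].
The requested entry is -625.

-625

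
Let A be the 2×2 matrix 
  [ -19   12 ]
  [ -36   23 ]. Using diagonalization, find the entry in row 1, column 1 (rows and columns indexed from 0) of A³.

Characteristic polynomial: r^2 - 4r - 5 = (r - 5)(r + 1), so the eigenvalues are -1, 5.
r=-1: eigenvector (-2, -3).
r=5: eigenvector (1, 2).
P = [[-2, 1], [-3, 2]], D = diag(-1, 5), P⁻¹ = [[-2, 1], [-3, 2]].
A³ = P·diag(-1, 125)·P⁻¹ = [[-379, 252], [-756, 503]].
The requested entry is 503.

503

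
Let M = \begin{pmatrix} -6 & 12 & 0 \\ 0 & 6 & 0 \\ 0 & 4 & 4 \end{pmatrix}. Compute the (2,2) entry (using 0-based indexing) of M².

16

Characteristic polynomial: λ^3 - 4λ^2 - 36λ + 144 = (λ - 6)(λ - 4)(λ + 6), so the eigenvalues are -6, 4, 6.
λ=6: eigenvector (1, 1, 2).
λ=-6: eigenvector (1, 0, 0).
λ=4: eigenvector (0, 0, 1).
P = [[1, 1, 0], [1, 0, 0], [2, 0, 1]], D = diag(6, -6, 4), P⁻¹ = [[0, 1, 0], [1, -1, 0], [0, -2, 1]].
M² = P·diag(36, 36, 16)·P⁻¹ = [[36, 0, 0], [0, 36, 0], [0, 40, 16]].
The requested entry is 16.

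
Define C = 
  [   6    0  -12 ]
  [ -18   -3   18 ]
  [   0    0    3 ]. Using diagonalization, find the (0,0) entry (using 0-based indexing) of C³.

Characteristic polynomial: λ^3 - 6λ^2 - 9λ + 54 = (λ - 6)(λ - 3)(λ + 3), so the eigenvalues are -3, 3, 6.
λ=6: eigenvector (1, -2, 0).
λ=-3: eigenvector (0, 1, 0).
λ=3: eigenvector (4, -9, 1).
P = [[1, 0, 4], [-2, 1, -9], [0, 0, 1]], D = diag(6, -3, 3), P⁻¹ = [[1, 0, -4], [2, 1, 1], [0, 0, 1]].
C³ = P·diag(216, -27, 27)·P⁻¹ = [[216, 0, -756], [-486, -27, 1458], [0, 0, 27]].
The requested entry is 216.

216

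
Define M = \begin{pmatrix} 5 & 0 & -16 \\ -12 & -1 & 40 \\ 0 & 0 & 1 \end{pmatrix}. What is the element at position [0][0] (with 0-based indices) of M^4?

625

Characteristic polynomial: μ^3 - 5μ^2 - μ + 5 = (μ - 5)(μ - 1)(μ + 1), so the eigenvalues are -1, 1, 5.
μ=-1: eigenvector (0, 1, 0).
μ=5: eigenvector (1, -2, 0).
μ=1: eigenvector (4, -4, 1).
P = [[0, 1, 4], [1, -2, -4], [0, 0, 1]], D = diag(-1, 5, 1), P⁻¹ = [[2, 1, -4], [1, 0, -4], [0, 0, 1]].
M⁴ = P·diag(1, 625, 1)·P⁻¹ = [[625, 0, -2496], [-1248, 1, 4992], [0, 0, 1]].
The requested entry is 625.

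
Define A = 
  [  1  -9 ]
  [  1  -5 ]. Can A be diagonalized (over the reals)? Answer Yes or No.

Characteristic polynomial: p(r) = r^2 + 4r + 4 = (r + 2)^2.
r = -2 has algebraic multiplicity 2; rank(A + 2I) = 1, so geometric multiplicity = 1.
Geometric multiplicity < algebraic multiplicity, so A is not diagonalizable.

No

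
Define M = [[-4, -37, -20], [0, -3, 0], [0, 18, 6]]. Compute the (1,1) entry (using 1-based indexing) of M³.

Characteristic polynomial: λ^3 + λ^2 - 30λ - 72 = (λ - 6)(λ + 3)(λ + 4), so the eigenvalues are -4, -3, 6.
λ=-4: eigenvector (1, 0, 0).
λ=-3: eigenvector (3, 1, -2).
λ=6: eigenvector (-2, 0, 1).
P = [[1, 3, -2], [0, 1, 0], [0, -2, 1]], D = diag(-4, -3, 6), P⁻¹ = [[1, 1, 2], [0, 1, 0], [0, 2, 1]].
M³ = P·diag(-64, -27, 216)·P⁻¹ = [[-64, -1009, -560], [0, -27, 0], [0, 486, 216]].
The requested entry is -64.

-64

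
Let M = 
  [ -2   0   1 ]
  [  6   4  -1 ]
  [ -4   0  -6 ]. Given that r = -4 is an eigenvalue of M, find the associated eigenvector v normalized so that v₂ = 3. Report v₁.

M + 4I = [[2, 0, 1], [6, 8, -1], [-4, 0, -2]].
Solving (M + 4I)v = 0 gives the eigenspace spanned by (-3, 3, 6).
With v₂ = 3, v = (-3, 3, 6), so v₁ = -3.

-3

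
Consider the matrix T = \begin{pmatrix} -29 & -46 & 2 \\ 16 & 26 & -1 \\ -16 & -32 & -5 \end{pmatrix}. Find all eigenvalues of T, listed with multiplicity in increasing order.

-6, -5, 3

Characteristic polynomial: p(λ) = λ^3 + 8λ^2 - 3λ - 90 = (λ - 3)(λ + 5)(λ + 6).
Roots (with multiplicity): -6, -5, 3.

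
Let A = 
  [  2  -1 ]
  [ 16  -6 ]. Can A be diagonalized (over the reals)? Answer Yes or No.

Characteristic polynomial: p(λ) = λ^2 + 4λ + 4 = (λ + 2)^2.
λ = -2 has algebraic multiplicity 2; rank(A + 2I) = 1, so geometric multiplicity = 1.
Geometric multiplicity < algebraic multiplicity, so A is not diagonalizable.

No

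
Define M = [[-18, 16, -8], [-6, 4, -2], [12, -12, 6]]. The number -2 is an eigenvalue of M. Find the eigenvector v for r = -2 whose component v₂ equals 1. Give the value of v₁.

1

M + 2I = [[-16, 16, -8], [-6, 6, -2], [12, -12, 8]].
Solving (M + 2I)v = 0 gives the eigenspace spanned by (1, 1, 0).
With v₂ = 1, v = (1, 1, 0), so v₁ = 1.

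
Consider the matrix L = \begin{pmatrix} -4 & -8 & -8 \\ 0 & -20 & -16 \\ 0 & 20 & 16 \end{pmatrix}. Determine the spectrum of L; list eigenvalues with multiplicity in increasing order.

Characteristic polynomial: p(t) = t^3 + 8t^2 + 16t = t(t + 4)^2.
Roots (with multiplicity): -4, -4, 0.

-4, -4, 0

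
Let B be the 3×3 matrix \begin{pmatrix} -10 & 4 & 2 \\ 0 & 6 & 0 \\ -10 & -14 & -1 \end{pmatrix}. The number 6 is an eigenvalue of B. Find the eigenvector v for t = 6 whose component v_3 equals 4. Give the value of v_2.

-2

B − 6I = [[-16, 4, 2], [0, 0, 0], [-10, -14, -7]].
Solving (B − 6I)v = 0 gives the eigenspace spanned by (0, -2, 4).
With v_3 = 4, v = (0, -2, 4), so v_2 = -2.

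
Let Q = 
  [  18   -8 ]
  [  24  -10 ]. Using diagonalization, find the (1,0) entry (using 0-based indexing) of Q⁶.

Characteristic polynomial: r^2 - 8r + 12 = (r - 6)(r - 2), so the eigenvalues are 2, 6.
r=6: eigenvector (-2, -3).
r=2: eigenvector (1, 2).
P = [[-2, 1], [-3, 2]], D = diag(6, 2), P⁻¹ = [[-2, 1], [-3, 2]].
Q⁶ = P·diag(46656, 64)·P⁻¹ = [[186432, -93184], [279552, -139712]].
The requested entry is 279552.

279552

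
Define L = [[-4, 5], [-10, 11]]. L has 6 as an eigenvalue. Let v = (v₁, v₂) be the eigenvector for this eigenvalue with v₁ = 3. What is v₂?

6

L − 6I = [[-10, 5], [-10, 5]].
Solving (L − 6I)v = 0 gives the eigenspace spanned by (3, 6).
With v₁ = 3, v = (3, 6), so v₂ = 6.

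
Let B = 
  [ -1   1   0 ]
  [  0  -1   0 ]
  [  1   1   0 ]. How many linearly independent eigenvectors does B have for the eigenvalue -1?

1

B + 1I = [[0, 1, 0], [0, 0, 0], [1, 1, 1]].
This matrix has rank 2, so its null space has dimension 3 − 2 = 1.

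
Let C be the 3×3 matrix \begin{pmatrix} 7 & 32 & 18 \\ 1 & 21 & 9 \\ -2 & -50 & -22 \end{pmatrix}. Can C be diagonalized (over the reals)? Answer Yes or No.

Characteristic polynomial: p(r) = r^3 - 6r^2 - 15r + 100 = (r - 5)^2(r + 4).
r = 5 has algebraic multiplicity 2; rank(C − 5I) = 2, so geometric multiplicity = 1.
Geometric multiplicity < algebraic multiplicity, so C is not diagonalizable.

No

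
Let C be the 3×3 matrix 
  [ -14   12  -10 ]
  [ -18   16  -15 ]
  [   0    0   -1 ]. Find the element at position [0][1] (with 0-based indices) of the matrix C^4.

Characteristic polynomial: λ^3 - λ^2 - 10λ - 8 = (λ - 4)(λ + 1)(λ + 2), so the eigenvalues are -2, -1, 4.
λ=-2: eigenvector (1, 1, 0).
λ=4: eigenvector (2, 3, 0).
λ=-1: eigenvector (2, 3, 1).
P = [[1, 2, 2], [1, 3, 3], [0, 0, 1]], D = diag(-2, 4, -1), P⁻¹ = [[3, -2, 0], [-1, 1, -1], [0, 0, 1]].
C⁴ = P·diag(16, 256, 1)·P⁻¹ = [[-464, 480, -510], [-720, 736, -765], [0, 0, 1]].
The requested entry is 480.

480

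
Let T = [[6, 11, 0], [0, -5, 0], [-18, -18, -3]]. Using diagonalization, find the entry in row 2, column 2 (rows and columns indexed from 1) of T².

25

Characteristic polynomial: μ^3 + 2μ^2 - 33μ - 90 = (μ - 6)(μ + 3)(μ + 5), so the eigenvalues are -5, -3, 6.
μ=6: eigenvector (1, 0, -2).
μ=-5: eigenvector (-1, 1, 0).
μ=-3: eigenvector (0, 0, 1).
P = [[1, -1, 0], [0, 1, 0], [-2, 0, 1]], D = diag(6, -5, -3), P⁻¹ = [[1, 1, 0], [0, 1, 0], [2, 2, 1]].
T² = P·diag(36, 25, 9)·P⁻¹ = [[36, 11, 0], [0, 25, 0], [-54, -54, 9]].
The requested entry is 25.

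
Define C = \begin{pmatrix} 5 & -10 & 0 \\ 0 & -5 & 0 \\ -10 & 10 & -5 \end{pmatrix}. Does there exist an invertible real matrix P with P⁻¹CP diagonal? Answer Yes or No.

Characteristic polynomial: p(μ) = μ^3 + 5μ^2 - 25μ - 125 = (μ - 5)(μ + 5)^2.
μ = -5 has algebraic multiplicity 2; rank(C + 5I) = 1, so geometric multiplicity = 2.
Every eigenvalue has geometric = algebraic multiplicity, so C is diagonalizable.

Yes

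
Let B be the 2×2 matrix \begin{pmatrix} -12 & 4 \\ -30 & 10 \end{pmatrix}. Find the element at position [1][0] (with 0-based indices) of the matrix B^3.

Characteristic polynomial: s^2 + 2s = s(s + 2), so the eigenvalues are -2, 0.
s=0: eigenvector (1, 3).
s=-2: eigenvector (-2, -5).
P = [[1, -2], [3, -5]], D = diag(0, -2), P⁻¹ = [[-5, 2], [-3, 1]].
B³ = P·diag(0, -8)·P⁻¹ = [[-48, 16], [-120, 40]].
The requested entry is -120.

-120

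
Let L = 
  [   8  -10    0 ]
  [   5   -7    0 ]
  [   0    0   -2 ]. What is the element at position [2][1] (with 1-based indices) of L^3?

35

Characteristic polynomial: μ^3 + μ^2 - 8μ - 12 = (μ - 3)(μ + 2)^2, so the eigenvalues are -2, -2, 3.
μ=3: eigenvector (2, 1, 0).
μ=-2: eigenvector (1, 1, 0).
μ=-2: eigenvector (1, 1, 1).
P = [[2, 1, 1], [1, 1, 1], [0, 0, 1]], D = diag(3, -2, -2), P⁻¹ = [[1, -1, 0], [-1, 2, -1], [0, 0, 1]].
L³ = P·diag(27, -8, -8)·P⁻¹ = [[62, -70, 0], [35, -43, 0], [0, 0, -8]].
The requested entry is 35.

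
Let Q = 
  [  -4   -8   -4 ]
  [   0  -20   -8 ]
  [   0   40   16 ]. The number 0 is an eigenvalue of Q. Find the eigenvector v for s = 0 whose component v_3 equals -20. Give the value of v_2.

8

Q = [[-4, -8, -4], [0, -20, -8], [0, 40, 16]].
Solving (Q)v = 0 gives the eigenspace spanned by (4, 8, -20).
With v_3 = -20, v = (4, 8, -20), so v_2 = 8.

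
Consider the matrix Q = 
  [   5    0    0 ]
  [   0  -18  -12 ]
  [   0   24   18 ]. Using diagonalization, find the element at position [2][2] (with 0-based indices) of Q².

36

Characteristic polynomial: s^3 - 5s^2 - 36s + 180 = (s - 6)(s - 5)(s + 6), so the eigenvalues are -6, 5, 6.
s=-6: eigenvector (0, -1, 1).
s=6: eigenvector (0, -1, 2).
s=5: eigenvector (1, 0, 0).
P = [[0, 0, 1], [-1, -1, 0], [1, 2, 0]], D = diag(-6, 6, 5), P⁻¹ = [[0, -2, -1], [0, 1, 1], [1, 0, 0]].
Q² = P·diag(36, 36, 25)·P⁻¹ = [[25, 0, 0], [0, 36, 0], [0, 0, 36]].
The requested entry is 36.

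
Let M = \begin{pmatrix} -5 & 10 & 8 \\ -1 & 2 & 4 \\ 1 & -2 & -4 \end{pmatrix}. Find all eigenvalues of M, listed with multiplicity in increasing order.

-4, -3, 0

Characteristic polynomial: p(μ) = μ^3 + 7μ^2 + 12μ = μ(μ + 3)(μ + 4).
Roots (with multiplicity): -4, -3, 0.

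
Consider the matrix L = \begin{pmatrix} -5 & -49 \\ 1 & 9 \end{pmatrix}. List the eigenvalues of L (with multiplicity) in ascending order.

Characteristic polynomial: p(s) = s^2 - 4s + 4 = (s - 2)^2.
Roots (with multiplicity): 2, 2.

2, 2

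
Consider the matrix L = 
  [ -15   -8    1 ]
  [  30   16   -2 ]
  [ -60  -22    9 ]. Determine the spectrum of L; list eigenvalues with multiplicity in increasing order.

0, 5, 5

Characteristic polynomial: p(t) = t^3 - 10t^2 + 25t = t(t - 5)^2.
Roots (with multiplicity): 0, 5, 5.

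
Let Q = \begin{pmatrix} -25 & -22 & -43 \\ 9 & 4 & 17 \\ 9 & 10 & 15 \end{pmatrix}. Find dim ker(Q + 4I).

1

Q + 4I = [[-21, -22, -43], [9, 8, 17], [9, 10, 19]].
This matrix has rank 2, so its null space has dimension 3 − 2 = 1.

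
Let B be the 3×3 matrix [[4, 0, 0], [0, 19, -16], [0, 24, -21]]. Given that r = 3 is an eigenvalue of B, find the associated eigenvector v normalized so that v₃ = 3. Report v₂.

B − 3I = [[1, 0, 0], [0, 16, -16], [0, 24, -24]].
Solving (B − 3I)v = 0 gives the eigenspace spanned by (0, 3, 3).
With v₃ = 3, v = (0, 3, 3), so v₂ = 3.

3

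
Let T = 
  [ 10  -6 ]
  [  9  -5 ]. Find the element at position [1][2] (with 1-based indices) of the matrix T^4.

Characteristic polynomial: λ^2 - 5λ + 4 = (λ - 4)(λ - 1), so the eigenvalues are 1, 4.
λ=4: eigenvector (1, 1).
λ=1: eigenvector (2, 3).
P = [[1, 2], [1, 3]], D = diag(4, 1), P⁻¹ = [[3, -2], [-1, 1]].
T⁴ = P·diag(256, 1)·P⁻¹ = [[766, -510], [765, -509]].
The requested entry is -510.

-510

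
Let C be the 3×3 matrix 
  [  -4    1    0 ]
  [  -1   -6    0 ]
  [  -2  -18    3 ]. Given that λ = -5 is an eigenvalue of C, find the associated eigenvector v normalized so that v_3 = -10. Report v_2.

-5

C + 5I = [[1, 1, 0], [-1, -1, 0], [-2, -18, 8]].
Solving (C + 5I)v = 0 gives the eigenspace spanned by (5, -5, -10).
With v_3 = -10, v = (5, -5, -10), so v_2 = -5.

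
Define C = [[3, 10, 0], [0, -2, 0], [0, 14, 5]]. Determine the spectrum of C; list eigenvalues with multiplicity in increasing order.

Characteristic polynomial: p(μ) = μ^3 - 6μ^2 - μ + 30 = (μ - 5)(μ - 3)(μ + 2).
Roots (with multiplicity): -2, 3, 5.

-2, 3, 5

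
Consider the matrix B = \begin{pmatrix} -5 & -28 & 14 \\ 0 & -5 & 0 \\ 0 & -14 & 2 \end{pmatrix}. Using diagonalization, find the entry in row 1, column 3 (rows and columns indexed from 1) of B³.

266

Characteristic polynomial: t^3 + 8t^2 + 5t - 50 = (t - 2)(t + 5)^2, so the eigenvalues are -5, -5, 2.
t=-5: eigenvector (0, 1, 2).
t=-5: eigenvector (1, 0, 0).
t=2: eigenvector (2, 0, 1).
P = [[0, 1, 2], [1, 0, 0], [2, 0, 1]], D = diag(-5, -5, 2), P⁻¹ = [[0, 1, 0], [1, 4, -2], [0, -2, 1]].
B³ = P·diag(-125, -125, 8)·P⁻¹ = [[-125, -532, 266], [0, -125, 0], [0, -266, 8]].
The requested entry is 266.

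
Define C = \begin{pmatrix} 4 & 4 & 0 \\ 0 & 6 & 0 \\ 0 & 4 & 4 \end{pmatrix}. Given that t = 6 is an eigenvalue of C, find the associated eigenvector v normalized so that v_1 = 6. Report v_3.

6

C − 6I = [[-2, 4, 0], [0, 0, 0], [0, 4, -2]].
Solving (C − 6I)v = 0 gives the eigenspace spanned by (6, 3, 6).
With v_1 = 6, v = (6, 3, 6), so v_3 = 6.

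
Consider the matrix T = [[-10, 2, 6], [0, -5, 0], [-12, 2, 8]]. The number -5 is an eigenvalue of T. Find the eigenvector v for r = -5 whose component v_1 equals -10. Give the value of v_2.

5

T + 5I = [[-5, 2, 6], [0, 0, 0], [-12, 2, 13]].
Solving (T + 5I)v = 0 gives the eigenspace spanned by (-10, 5, -10).
With v_1 = -10, v = (-10, 5, -10), so v_2 = 5.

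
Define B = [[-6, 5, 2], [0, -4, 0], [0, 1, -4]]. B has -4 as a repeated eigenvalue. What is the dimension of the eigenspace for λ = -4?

B + 4I = [[-2, 5, 2], [0, 0, 0], [0, 1, 0]].
This matrix has rank 2, so its null space has dimension 3 − 2 = 1.

1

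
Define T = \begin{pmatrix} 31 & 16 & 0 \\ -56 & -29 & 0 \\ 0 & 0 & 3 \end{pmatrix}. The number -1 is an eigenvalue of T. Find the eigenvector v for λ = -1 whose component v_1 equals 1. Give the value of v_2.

-2

T + 1I = [[32, 16, 0], [-56, -28, 0], [0, 0, 4]].
Solving (T + 1I)v = 0 gives the eigenspace spanned by (1, -2, 0).
With v_1 = 1, v = (1, -2, 0), so v_2 = -2.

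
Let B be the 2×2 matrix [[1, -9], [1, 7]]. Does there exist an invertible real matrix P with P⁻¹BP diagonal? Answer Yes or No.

Characteristic polynomial: p(t) = t^2 - 8t + 16 = (t - 4)^2.
t = 4 has algebraic multiplicity 2; rank(B − 4I) = 1, so geometric multiplicity = 1.
Geometric multiplicity < algebraic multiplicity, so B is not diagonalizable.

No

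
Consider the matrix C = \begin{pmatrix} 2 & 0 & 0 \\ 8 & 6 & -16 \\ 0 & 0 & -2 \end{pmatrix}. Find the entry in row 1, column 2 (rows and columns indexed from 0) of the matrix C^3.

Characteristic polynomial: t^3 - 6t^2 - 4t + 24 = (t - 6)(t - 2)(t + 2), so the eigenvalues are -2, 2, 6.
t=2: eigenvector (1, -2, 0).
t=6: eigenvector (0, 1, 0).
t=-2: eigenvector (0, 2, 1).
P = [[1, 0, 0], [-2, 1, 2], [0, 0, 1]], D = diag(2, 6, -2), P⁻¹ = [[1, 0, 0], [2, 1, -2], [0, 0, 1]].
C³ = P·diag(8, 216, -8)·P⁻¹ = [[8, 0, 0], [416, 216, -448], [0, 0, -8]].
The requested entry is -448.

-448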